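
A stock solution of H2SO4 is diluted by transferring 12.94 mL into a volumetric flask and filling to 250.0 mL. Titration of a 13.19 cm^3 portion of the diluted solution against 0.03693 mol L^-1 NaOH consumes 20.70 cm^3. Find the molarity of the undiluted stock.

0.560 M

n(NaOH) = 0.03693 x 0.02070 = 0.0007645 mol.
n(H2SO4) in the aliquot = 0.0007645 x 1/2 = 0.0003822 mol.
[diluted H2SO4] = 0.0003822 / 0.01319 = 0.02898 M.
Dilution factor = 250.0/12.94 = 19.32, so [stock] = 0.02898 x 19.32 = 0.560 M.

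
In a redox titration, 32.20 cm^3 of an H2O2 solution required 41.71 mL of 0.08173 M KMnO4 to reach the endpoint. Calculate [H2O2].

0.265 M

n(KMnO4) = 0.08173 x 0.04171 = 0.003409 mol.
From the balanced equation, 2 mol KMnO4 reacts with 5 mol H2O2, so n(H2O2) = 0.003409 x 5/2 = 0.008522 mol.
[H2O2] = 0.008522 / 0.03220 L = 0.265 M.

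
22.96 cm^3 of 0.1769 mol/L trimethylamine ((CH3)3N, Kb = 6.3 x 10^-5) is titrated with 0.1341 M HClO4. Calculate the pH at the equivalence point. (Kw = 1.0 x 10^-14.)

n((CH3)3N) = 0.1769 x 0.02296 = 0.004062 mol; V(HClO4) at equivalence = 0.004062/0.1341 = 0.03029 L.
At equivalence the base is fully converted to (CH3)3NH+; total volume = 0.05325 L, so [(CH3)3NH+] = 0.004062/0.05325 = 0.07628 M.
Ka((CH3)3NH+) = Kw/Kb = 1.0e-14 / 6.3 x 10^-5 = 1.59e-10.
[H^+] = sqrt(Ka x [(CH3)3NH+]) = sqrt(1.59e-10 x 0.07628) = 3.48e-6 M.
pH = -log(3.48e-6) = 5.46.

5.46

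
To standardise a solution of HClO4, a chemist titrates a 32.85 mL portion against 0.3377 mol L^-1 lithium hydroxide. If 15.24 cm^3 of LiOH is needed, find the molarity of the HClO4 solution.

n(LiOH) delivered = 0.3377 x 0.01524 = 0.005147 mol.
For a 1:1 reaction, n(HClO4) = 0.005147 mol.
[HClO4] = 0.005147 mol / 0.03285 L = 0.157 M.

0.157 M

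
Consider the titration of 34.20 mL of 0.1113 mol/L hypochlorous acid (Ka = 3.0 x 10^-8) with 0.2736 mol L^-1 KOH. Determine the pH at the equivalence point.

n(HClO) = 0.1113 x 0.03420 = 0.003806 mol; V(KOH) at equivalence = 0.003806/0.2736 = 0.01391 L.
At equivalence all the acid is converted to ClO-; total volume = 0.03420 + 0.01391 = 0.04811 L, so [ClO-] = 0.003806/0.04811 = 0.07912 M.
Kb = Kw/Ka = 1.0e-14 / 3.0 x 10^-8 = 3.33e-7.
[OH^-] = sqrt(Kb x [ClO-]) = sqrt(3.33e-7 x 0.07912) = 0.000162 M.
pOH = 3.79, so pH = 14.00 - 3.79 = 10.21.

10.21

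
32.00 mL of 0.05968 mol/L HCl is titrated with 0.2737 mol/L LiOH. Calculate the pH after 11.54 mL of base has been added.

n(acid) = 0.05968 x 0.03200 = 0.001910 mol; n(LiOH) added = 0.2737 x 0.01154 = 0.003158 mol.
Base is in excess by 0.003158 - 0.001910 = 0.001249 mol in a total volume of 0.04354 L.
[OH^-] = 0.001249/0.04354 = 0.02868 M, so pOH = 1.54 and pH = 14.00 - 1.54 = 12.46.

12.46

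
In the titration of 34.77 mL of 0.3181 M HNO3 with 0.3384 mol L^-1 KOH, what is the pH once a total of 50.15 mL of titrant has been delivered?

12.84

n(acid) = 0.3181 x 0.03477 = 0.01106 mol; n(KOH) added = 0.3384 x 0.05015 = 0.01697 mol.
Base is in excess by 0.01697 - 0.01106 = 0.005910 mol in a total volume of 0.08492 L.
[OH^-] = 0.005910/0.08492 = 0.06960 M, so pOH = 1.16 and pH = 14.00 - 1.16 = 12.84.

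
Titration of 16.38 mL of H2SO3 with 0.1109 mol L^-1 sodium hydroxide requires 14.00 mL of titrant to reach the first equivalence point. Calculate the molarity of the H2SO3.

0.0948 M

n(NaOH) = 0.1109 x 0.01400 = 0.001553 mol.
At the first equivalence point, 1 mol OH^- react per mol H2SO3, so n(H2SO3) = 0.001553 / 1 = 0.001553 mol.
[H2SO3] = 0.001553 / 0.01638 L = 0.0948 M.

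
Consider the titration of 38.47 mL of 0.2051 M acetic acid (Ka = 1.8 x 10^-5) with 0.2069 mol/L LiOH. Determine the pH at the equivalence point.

n(CH3COOH) = 0.2051 x 0.03847 = 0.007890 mol; V(LiOH) at equivalence = 0.007890/0.2069 = 0.03814 L.
At equivalence all the acid is converted to CH3COO-; total volume = 0.03847 + 0.03814 = 0.07661 L, so [CH3COO-] = 0.007890/0.07661 = 0.1030 M.
Kb = Kw/Ka = 1.0e-14 / 1.8 x 10^-5 = 5.56e-10.
[OH^-] = sqrt(Kb x [CH3COO-]) = sqrt(5.56e-10 x 0.1030) = 7.56e-6 M.
pOH = 5.12, so pH = 14.00 - 5.12 = 8.88.

8.88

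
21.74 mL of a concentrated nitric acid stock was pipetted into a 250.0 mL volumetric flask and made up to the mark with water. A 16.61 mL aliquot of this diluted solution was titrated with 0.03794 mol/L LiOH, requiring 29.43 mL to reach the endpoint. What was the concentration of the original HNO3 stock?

n(LiOH) = 0.03794 x 0.02943 = 0.001117 mol.
n(HNO3) in the aliquot = 0.001117 mol.
[diluted HNO3] = 0.001117 / 0.01661 = 0.06722 M.
Dilution factor = 250.0/21.74 = 11.50, so [stock] = 0.06722 x 11.50 = 0.773 M.

0.773 M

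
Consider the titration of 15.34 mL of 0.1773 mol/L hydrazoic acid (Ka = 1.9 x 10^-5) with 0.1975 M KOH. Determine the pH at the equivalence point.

8.85

n(HN3) = 0.1773 x 0.01534 = 0.002720 mol; V(KOH) at equivalence = 0.002720/0.1975 = 0.01377 L.
At equivalence all the acid is converted to N3-; total volume = 0.01534 + 0.01377 = 0.02911 L, so [N3-] = 0.002720/0.02911 = 0.09343 M.
Kb = Kw/Ka = 1.0e-14 / 1.9 x 10^-5 = 5.26e-10.
[OH^-] = sqrt(Kb x [N3-]) = sqrt(5.26e-10 x 0.09343) = 7.01e-6 M.
pOH = 5.15, so pH = 14.00 - 5.15 = 8.85.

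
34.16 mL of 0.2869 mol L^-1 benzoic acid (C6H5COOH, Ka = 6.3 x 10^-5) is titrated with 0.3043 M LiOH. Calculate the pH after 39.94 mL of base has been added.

n(acid) = 0.2869 x 0.03416 = 0.009801 mol; n(LiOH) added = 0.3043 x 0.03994 = 0.01215 mol.
Base is in excess by 0.01215 - 0.009801 = 0.002353 mol in a total volume of 0.07410 L.
[OH^-] = 0.002353/0.07410 = 0.03176 M, so pOH = 1.50 and pH = 14.00 - 1.50 = 12.50.

12.50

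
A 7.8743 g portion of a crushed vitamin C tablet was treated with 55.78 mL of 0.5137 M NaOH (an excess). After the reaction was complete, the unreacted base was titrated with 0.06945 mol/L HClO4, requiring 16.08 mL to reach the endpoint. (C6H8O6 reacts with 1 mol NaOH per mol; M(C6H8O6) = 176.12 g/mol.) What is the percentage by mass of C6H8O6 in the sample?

61.6%

Total n(NaOH) added = 0.5137 x 0.05578 = 0.02865 mol.
n(HClO4) used = 0.06945 x 0.01608 = 0.001117 mol, which equals the excess n(NaOH).
So n(NaOH) consumed by the sample = 0.02865 - 0.001117 = 0.02754 mol.
n(C6H8O6) = 0.02754 / 1 = 0.02754 mol.
mass C6H8O6 = 0.02754 x 176.12 = 4.850 g, so %C6H8O6 = 4.850/7.8743 x 100 = 61.6%.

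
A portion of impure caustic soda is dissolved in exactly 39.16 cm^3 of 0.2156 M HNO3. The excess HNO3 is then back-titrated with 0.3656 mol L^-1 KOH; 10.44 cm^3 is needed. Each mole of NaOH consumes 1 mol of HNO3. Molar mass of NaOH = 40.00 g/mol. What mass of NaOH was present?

Total n(HNO3) added = 0.2156 x 0.03916 = 0.008443 mol.
n(KOH) used = 0.3656 x 0.01044 = 0.003817 mol, which equals the excess n(HNO3).
So n(HNO3) consumed by the sample = 0.008443 - 0.003817 = 0.004626 mol.
n(NaOH) = 0.004626 / 1 = 0.004626 mol.
mass = 0.004626 mol x 40.00 g/mol = 0.185 g.

0.185 g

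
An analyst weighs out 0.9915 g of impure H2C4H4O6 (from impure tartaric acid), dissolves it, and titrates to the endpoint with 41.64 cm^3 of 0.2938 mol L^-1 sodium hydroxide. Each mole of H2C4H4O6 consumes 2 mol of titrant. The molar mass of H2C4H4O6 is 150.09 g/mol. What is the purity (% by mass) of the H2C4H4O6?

n(NaOH) = 0.2938 x 0.04164 = 0.01223 mol.
n(H2C4H4O6) = 0.01223 / 2 = 0.006117 mol.
mass of H2C4H4O6 = 0.006117 x 150.09 = 0.9181 g.
% purity = 0.9181 / 0.9915 x 100 = 92.6%.

92.6%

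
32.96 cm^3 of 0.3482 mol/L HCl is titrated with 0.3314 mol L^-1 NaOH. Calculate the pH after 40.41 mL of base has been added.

12.42

n(acid) = 0.3482 x 0.03296 = 0.01148 mol; n(NaOH) added = 0.3314 x 0.04041 = 0.01339 mol.
Base is in excess by 0.01339 - 0.01148 = 0.001915 mol in a total volume of 0.07337 L.
[OH^-] = 0.001915/0.07337 = 0.02610 M, so pOH = 1.58 and pH = 14.00 - 1.58 = 12.42.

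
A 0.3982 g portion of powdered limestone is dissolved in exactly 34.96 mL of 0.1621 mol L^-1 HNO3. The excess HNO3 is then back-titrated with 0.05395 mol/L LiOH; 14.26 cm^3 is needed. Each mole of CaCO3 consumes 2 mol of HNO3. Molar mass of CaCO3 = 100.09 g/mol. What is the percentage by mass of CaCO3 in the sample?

Total n(HNO3) added = 0.1621 x 0.03496 = 0.005667 mol.
n(LiOH) used = 0.05395 x 0.01426 = 0.0007693 mol, which equals the excess n(HNO3).
So n(HNO3) consumed by the sample = 0.005667 - 0.0007693 = 0.004898 mol.
n(CaCO3) = 0.004898 / 2 = 0.002449 mol.
mass CaCO3 = 0.002449 x 100.09 = 0.2451 g, so %CaCO3 = 0.2451/0.3982 x 100 = 61.6%.

61.6%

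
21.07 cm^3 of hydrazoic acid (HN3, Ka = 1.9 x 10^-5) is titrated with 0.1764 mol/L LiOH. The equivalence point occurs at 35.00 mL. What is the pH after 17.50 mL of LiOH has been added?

4.72

17.50 mL is exactly half the equivalence volume (35.00/2), i.e. the half-equivalence point.
There, n(HA) = n(A^-), so pH = pKa = -log(1.9 x 10^-5) = 4.72.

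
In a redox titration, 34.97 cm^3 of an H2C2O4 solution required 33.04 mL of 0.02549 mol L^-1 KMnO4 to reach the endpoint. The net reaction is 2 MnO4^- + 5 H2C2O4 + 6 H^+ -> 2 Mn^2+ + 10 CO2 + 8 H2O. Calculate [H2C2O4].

0.0602 M

n(KMnO4) = 0.02549 x 0.03304 = 0.0008422 mol.
From the balanced equation, 2 mol KMnO4 reacts with 5 mol H2C2O4, so n(H2C2O4) = 0.0008422 x 5/2 = 0.002105 mol.
[H2C2O4] = 0.002105 / 0.03497 L = 0.0602 M.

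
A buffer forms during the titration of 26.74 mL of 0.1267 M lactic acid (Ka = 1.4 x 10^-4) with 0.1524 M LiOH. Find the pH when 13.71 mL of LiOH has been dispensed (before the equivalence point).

Initial n(HC3H5O3) = 0.1267 x 0.02674 = 0.003388 mol.
n(LiOH) added = 0.1524 x 0.01371 = 0.002089 mol, converting that many moles of HC3H5O3 to C3H5O3-.
Remaining n(HC3H5O3) = 0.001299 mol; n(C3H5O3-) = 0.002089 mol.
By Henderson-Hasselbalch, pH = pKa + log([A^-]/[HA]) = 3.85 + log(0.002089/0.001299) = 3.85 + (+0.21) = 4.06.

4.06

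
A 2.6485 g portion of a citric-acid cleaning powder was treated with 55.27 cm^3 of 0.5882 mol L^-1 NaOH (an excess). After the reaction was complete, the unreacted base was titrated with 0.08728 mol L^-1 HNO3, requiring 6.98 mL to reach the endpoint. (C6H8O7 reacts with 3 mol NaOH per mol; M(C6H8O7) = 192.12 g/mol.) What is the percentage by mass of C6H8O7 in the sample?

77.1%

Total n(NaOH) added = 0.5882 x 0.05527 = 0.03251 mol.
n(HNO3) used = 0.08728 x 0.006980 = 0.0006092 mol, which equals the excess n(NaOH).
So n(NaOH) consumed by the sample = 0.03251 - 0.0006092 = 0.03190 mol.
n(C6H8O7) = 0.03190 / 3 = 0.01063 mol.
mass C6H8O7 = 0.01063 x 192.12 = 2.043 g, so %C6H8O7 = 2.043/2.6485 x 100 = 77.1%.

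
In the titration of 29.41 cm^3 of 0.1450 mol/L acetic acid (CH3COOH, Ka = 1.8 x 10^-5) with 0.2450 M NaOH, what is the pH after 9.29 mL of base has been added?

4.80

Initial n(CH3COOH) = 0.1450 x 0.02941 = 0.004264 mol.
n(NaOH) added = 0.2450 x 0.009290 = 0.002276 mol, converting that many moles of CH3COOH to CH3COO-.
Remaining n(CH3COOH) = 0.001988 mol; n(CH3COO-) = 0.002276 mol.
By Henderson-Hasselbalch, pH = pKa + log([A^-]/[HA]) = 4.74 + log(0.002276/0.001988) = 4.74 + (+0.06) = 4.80.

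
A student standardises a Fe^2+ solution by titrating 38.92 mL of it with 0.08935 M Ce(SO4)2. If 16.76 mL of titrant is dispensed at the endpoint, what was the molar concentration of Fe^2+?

0.0385 M

n(Ce(SO4)2) = 0.08935 x 0.01676 = 0.001498 mol.
From the balanced equation, 1 mol Ce(SO4)2 reacts with 1 mol Fe^2+, so n(Fe^2+) = 0.001498 x 1/1 = 0.001498 mol.
[Fe^2+] = 0.001498 / 0.03892 L = 0.0385 M.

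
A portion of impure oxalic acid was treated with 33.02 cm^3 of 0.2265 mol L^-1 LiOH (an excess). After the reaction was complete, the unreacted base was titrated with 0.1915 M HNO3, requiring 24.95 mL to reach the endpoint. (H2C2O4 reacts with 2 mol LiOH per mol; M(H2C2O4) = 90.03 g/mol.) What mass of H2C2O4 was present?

0.122 g

Total n(LiOH) added = 0.2265 x 0.03302 = 0.007479 mol.
n(HNO3) used = 0.1915 x 0.02495 = 0.004778 mol, which equals the excess n(LiOH).
So n(LiOH) consumed by the sample = 0.007479 - 0.004778 = 0.002701 mol.
n(H2C2O4) = 0.002701 / 2 = 0.001351 mol.
mass = 0.001351 mol x 90.03 g/mol = 0.122 g.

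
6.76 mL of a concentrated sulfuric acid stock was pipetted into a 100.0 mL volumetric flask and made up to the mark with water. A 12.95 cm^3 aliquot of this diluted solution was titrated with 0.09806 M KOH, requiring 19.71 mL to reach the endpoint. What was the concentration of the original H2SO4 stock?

n(KOH) = 0.09806 x 0.01971 = 0.001933 mol.
n(H2SO4) in the aliquot = 0.001933 x 1/2 = 0.0009664 mol.
[diluted H2SO4] = 0.0009664 / 0.01295 = 0.07462 M.
Dilution factor = 100.0/6.760 = 14.79, so [stock] = 0.07462 x 14.79 = 1.10 M.

1.10 M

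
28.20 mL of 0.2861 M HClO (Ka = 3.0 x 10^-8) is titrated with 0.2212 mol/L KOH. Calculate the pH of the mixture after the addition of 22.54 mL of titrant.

7.73

Initial n(HClO) = 0.2861 x 0.02820 = 0.008068 mol.
n(KOH) added = 0.2212 x 0.02254 = 0.004986 mol, converting that many moles of HClO to ClO-.
Remaining n(HClO) = 0.003082 mol; n(ClO-) = 0.004986 mol.
By Henderson-Hasselbalch, pH = pKa + log([A^-]/[HA]) = 7.52 + log(0.004986/0.003082) = 7.52 + (+0.21) = 7.73.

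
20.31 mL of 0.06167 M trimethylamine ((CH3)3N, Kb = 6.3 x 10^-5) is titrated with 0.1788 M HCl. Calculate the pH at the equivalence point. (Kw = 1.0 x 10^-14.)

n((CH3)3N) = 0.06167 x 0.02031 = 0.001253 mol; V(HCl) at equivalence = 0.001253/0.1788 = 0.007005 L.
At equivalence the base is fully converted to (CH3)3NH+; total volume = 0.02732 L, so [(CH3)3NH+] = 0.001253/0.02732 = 0.04585 M.
Ka((CH3)3NH+) = Kw/Kb = 1.0e-14 / 6.3 x 10^-5 = 1.59e-10.
[H^+] = sqrt(Ka x [(CH3)3NH+]) = sqrt(1.59e-10 x 0.04585) = 2.70e-6 M.
pH = -log(2.70e-6) = 5.57.

5.57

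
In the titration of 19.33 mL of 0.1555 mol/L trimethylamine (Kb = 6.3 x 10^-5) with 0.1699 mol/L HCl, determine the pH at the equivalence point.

n((CH3)3N) = 0.1555 x 0.01933 = 0.003006 mol; V(HCl) at equivalence = 0.003006/0.1699 = 0.01769 L.
At equivalence the base is fully converted to (CH3)3NH+; total volume = 0.03702 L, so [(CH3)3NH+] = 0.003006/0.03702 = 0.08119 M.
Ka((CH3)3NH+) = Kw/Kb = 1.0e-14 / 6.3 x 10^-5 = 1.59e-10.
[H^+] = sqrt(Ka x [(CH3)3NH+]) = sqrt(1.59e-10 x 0.08119) = 3.59e-6 M.
pH = -log(3.59e-6) = 5.44.

5.44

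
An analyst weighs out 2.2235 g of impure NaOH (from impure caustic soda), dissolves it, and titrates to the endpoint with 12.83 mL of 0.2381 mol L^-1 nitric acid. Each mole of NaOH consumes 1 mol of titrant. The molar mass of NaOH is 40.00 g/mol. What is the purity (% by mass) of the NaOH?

n(HNO3) = 0.2381 x 0.01283 = 0.003055 mol.
n(NaOH) = 0.003055 / 1 = 0.003055 mol.
mass of NaOH = 0.003055 x 40.00 = 0.1222 g.
% purity = 0.1222 / 2.2235 x 100 = 5.50%.

5.50%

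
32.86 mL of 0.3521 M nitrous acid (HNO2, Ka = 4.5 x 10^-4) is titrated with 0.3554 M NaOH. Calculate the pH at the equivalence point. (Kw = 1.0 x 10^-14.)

n(HNO2) = 0.3521 x 0.03286 = 0.01157 mol; V(NaOH) at equivalence = 0.01157/0.3554 = 0.03255 L.
At equivalence all the acid is converted to NO2-; total volume = 0.03286 + 0.03255 = 0.06541 L, so [NO2-] = 0.01157/0.06541 = 0.1769 M.
Kb = Kw/Ka = 1.0e-14 / 4.5 x 10^-4 = 2.22e-11.
[OH^-] = sqrt(Kb x [NO2-]) = sqrt(2.22e-11 x 0.1769) = 1.98e-6 M.
pOH = 5.70, so pH = 14.00 - 5.70 = 8.30.

8.30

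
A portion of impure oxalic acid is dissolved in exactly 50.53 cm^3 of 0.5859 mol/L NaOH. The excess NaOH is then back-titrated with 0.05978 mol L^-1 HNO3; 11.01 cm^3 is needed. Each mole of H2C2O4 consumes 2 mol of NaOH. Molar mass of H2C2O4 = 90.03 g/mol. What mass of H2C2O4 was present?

Total n(NaOH) added = 0.5859 x 0.05053 = 0.02961 mol.
n(HNO3) used = 0.05978 x 0.01101 = 0.0006582 mol, which equals the excess n(NaOH).
So n(NaOH) consumed by the sample = 0.02961 - 0.0006582 = 0.02895 mol.
n(H2C2O4) = 0.02895 / 2 = 0.01447 mol.
mass = 0.01447 mol x 90.03 g/mol = 1.30 g.

1.30 g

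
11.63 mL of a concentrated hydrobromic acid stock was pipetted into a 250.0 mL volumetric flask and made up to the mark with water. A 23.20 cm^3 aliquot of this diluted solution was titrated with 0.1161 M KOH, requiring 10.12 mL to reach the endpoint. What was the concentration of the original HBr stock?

n(KOH) = 0.1161 x 0.01012 = 0.001175 mol.
n(HBr) in the aliquot = 0.001175 mol.
[diluted HBr] = 0.001175 / 0.02320 = 0.05064 M.
Dilution factor = 250.0/11.63 = 21.50, so [stock] = 0.05064 x 21.50 = 1.09 M.

1.09 M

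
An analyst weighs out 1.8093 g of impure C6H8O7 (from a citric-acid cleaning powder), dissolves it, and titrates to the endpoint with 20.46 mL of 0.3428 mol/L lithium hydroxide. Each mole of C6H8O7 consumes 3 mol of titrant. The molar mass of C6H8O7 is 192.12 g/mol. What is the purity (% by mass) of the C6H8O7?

n(LiOH) = 0.3428 x 0.02046 = 0.007014 mol.
n(C6H8O7) = 0.007014 / 3 = 0.002338 mol.
mass of C6H8O7 = 0.002338 x 192.12 = 0.4492 g.
% purity = 0.4492 / 1.8093 x 100 = 24.8%.

24.8%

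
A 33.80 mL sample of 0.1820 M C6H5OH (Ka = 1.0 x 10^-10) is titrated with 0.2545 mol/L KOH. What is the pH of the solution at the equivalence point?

11.51

n(C6H5OH) = 0.1820 x 0.03380 = 0.006152 mol; V(KOH) at equivalence = 0.006152/0.2545 = 0.02417 L.
At equivalence all the acid is converted to C6H5O-; total volume = 0.03380 + 0.02417 = 0.05797 L, so [C6H5O-] = 0.006152/0.05797 = 0.1061 M.
Kb = Kw/Ka = 1.0e-14 / 1.0 x 10^-10 = 0.000100.
[OH^-] = sqrt(Kb x [C6H5O-]) = sqrt(0.000100 x 0.1061) = 0.00326 M.
pOH = 2.49, so pH = 14.00 - 2.49 = 11.51.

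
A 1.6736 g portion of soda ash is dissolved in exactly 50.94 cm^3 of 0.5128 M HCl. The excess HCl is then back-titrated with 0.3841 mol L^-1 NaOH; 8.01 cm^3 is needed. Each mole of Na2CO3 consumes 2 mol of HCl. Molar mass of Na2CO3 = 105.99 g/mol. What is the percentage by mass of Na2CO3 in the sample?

Total n(HCl) added = 0.5128 x 0.05094 = 0.02612 mol.
n(NaOH) used = 0.3841 x 0.008010 = 0.003077 mol, which equals the excess n(HCl).
So n(HCl) consumed by the sample = 0.02612 - 0.003077 = 0.02305 mol.
n(Na2CO3) = 0.02305 / 2 = 0.01152 mol.
mass Na2CO3 = 0.01152 x 105.99 = 1.221 g, so %Na2CO3 = 1.221/1.6736 x 100 = 73.0%.

73.0%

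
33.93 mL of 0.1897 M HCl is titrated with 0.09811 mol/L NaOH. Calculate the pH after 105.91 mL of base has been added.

n(acid) = 0.1897 x 0.03393 = 0.006437 mol; n(NaOH) added = 0.09811 x 0.1059 = 0.01039 mol.
Base is in excess by 0.01039 - 0.006437 = 0.003954 mol in a total volume of 0.1398 L.
[OH^-] = 0.003954/0.1398 = 0.02828 M, so pOH = 1.55 and pH = 14.00 - 1.55 = 12.45.

12.45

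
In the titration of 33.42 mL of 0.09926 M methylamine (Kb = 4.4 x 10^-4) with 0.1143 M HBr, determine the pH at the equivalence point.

n(CH3NH2) = 0.09926 x 0.03342 = 0.003317 mol; V(HBr) at equivalence = 0.003317/0.1143 = 0.02902 L.
At equivalence the base is fully converted to CH3NH3+; total volume = 0.06244 L, so [CH3NH3+] = 0.003317/0.06244 = 0.05313 M.
Ka(CH3NH3+) = Kw/Kb = 1.0e-14 / 4.4 x 10^-4 = 2.27e-11.
[H^+] = sqrt(Ka x [CH3NH3+]) = sqrt(2.27e-11 x 0.05313) = 1.10e-6 M.
pH = -log(1.10e-6) = 5.96.

5.96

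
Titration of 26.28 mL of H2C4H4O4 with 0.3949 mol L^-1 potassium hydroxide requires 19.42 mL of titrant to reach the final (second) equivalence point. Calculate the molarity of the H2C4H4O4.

0.146 M

n(KOH) = 0.3949 x 0.01942 = 0.007669 mol.
At the final (second) equivalence point, 2 mol OH^- react per mol H2C4H4O4, so n(H2C4H4O4) = 0.007669 / 2 = 0.003834 mol.
[H2C4H4O4] = 0.003834 / 0.02628 L = 0.146 M.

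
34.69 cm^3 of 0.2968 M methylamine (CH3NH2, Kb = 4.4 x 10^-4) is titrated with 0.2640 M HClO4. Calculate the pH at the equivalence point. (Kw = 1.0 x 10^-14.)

5.75

n(CH3NH2) = 0.2968 x 0.03469 = 0.01030 mol; V(HClO4) at equivalence = 0.01030/0.2640 = 0.03900 L.
At equivalence the base is fully converted to CH3NH3+; total volume = 0.07369 L, so [CH3NH3+] = 0.01030/0.07369 = 0.1397 M.
Ka(CH3NH3+) = Kw/Kb = 1.0e-14 / 4.4 x 10^-4 = 2.27e-11.
[H^+] = sqrt(Ka x [CH3NH3+]) = sqrt(2.27e-11 x 0.1397) = 1.78e-6 M.
pH = -log(1.78e-6) = 5.75.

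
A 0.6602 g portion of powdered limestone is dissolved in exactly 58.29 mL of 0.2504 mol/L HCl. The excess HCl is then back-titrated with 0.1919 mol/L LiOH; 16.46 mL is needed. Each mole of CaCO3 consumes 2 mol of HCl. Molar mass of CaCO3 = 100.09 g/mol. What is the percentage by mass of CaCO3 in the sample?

Total n(HCl) added = 0.2504 x 0.05829 = 0.01460 mol.
n(LiOH) used = 0.1919 x 0.01646 = 0.003159 mol, which equals the excess n(HCl).
So n(HCl) consumed by the sample = 0.01460 - 0.003159 = 0.01144 mol.
n(CaCO3) = 0.01144 / 2 = 0.005719 mol.
mass CaCO3 = 0.005719 x 100.09 = 0.5724 g, so %CaCO3 = 0.5724/0.6602 x 100 = 86.7%.

86.7%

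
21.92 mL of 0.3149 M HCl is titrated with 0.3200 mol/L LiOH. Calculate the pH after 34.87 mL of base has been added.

n(acid) = 0.3149 x 0.02192 = 0.006903 mol; n(LiOH) added = 0.3200 x 0.03487 = 0.01116 mol.
Base is in excess by 0.01116 - 0.006903 = 0.004256 mol in a total volume of 0.05679 L.
[OH^-] = 0.004256/0.05679 = 0.07494 M, so pOH = 1.13 and pH = 14.00 - 1.13 = 12.87.

12.87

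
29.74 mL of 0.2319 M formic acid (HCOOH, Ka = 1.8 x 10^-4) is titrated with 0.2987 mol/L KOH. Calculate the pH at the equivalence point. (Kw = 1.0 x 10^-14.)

8.43

n(HCOOH) = 0.2319 x 0.02974 = 0.006897 mol; V(KOH) at equivalence = 0.006897/0.2987 = 0.02309 L.
At equivalence all the acid is converted to HCOO-; total volume = 0.02974 + 0.02309 = 0.05283 L, so [HCOO-] = 0.006897/0.05283 = 0.1305 M.
Kb = Kw/Ka = 1.0e-14 / 1.8 x 10^-4 = 5.56e-11.
[OH^-] = sqrt(Kb x [HCOO-]) = sqrt(5.56e-11 x 0.1305) = 2.69e-6 M.
pOH = 5.57, so pH = 14.00 - 5.57 = 8.43.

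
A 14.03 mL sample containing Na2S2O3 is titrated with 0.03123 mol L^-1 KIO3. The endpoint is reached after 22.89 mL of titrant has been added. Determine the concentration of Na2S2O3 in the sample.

n(KIO3) = 0.03123 x 0.02289 = 0.0007149 mol.
From the balanced equation, 1 mol KIO3 reacts with 6 mol Na2S2O3, so n(Na2S2O3) = 0.0007149 x 6/1 = 0.004289 mol.
[Na2S2O3] = 0.004289 / 0.01403 L = 0.306 M.

0.306 M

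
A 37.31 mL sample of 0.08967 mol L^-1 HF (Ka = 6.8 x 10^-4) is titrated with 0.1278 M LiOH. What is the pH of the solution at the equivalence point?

n(HF) = 0.08967 x 0.03731 = 0.003346 mol; V(LiOH) at equivalence = 0.003346/0.1278 = 0.02618 L.
At equivalence all the acid is converted to F-; total volume = 0.03731 + 0.02618 = 0.06349 L, so [F-] = 0.003346/0.06349 = 0.05270 M.
Kb = Kw/Ka = 1.0e-14 / 6.8 x 10^-4 = 1.47e-11.
[OH^-] = sqrt(Kb x [F-]) = sqrt(1.47e-11 x 0.05270) = 8.80e-7 M.
pOH = 6.06, so pH = 14.00 - 6.06 = 7.94.

7.94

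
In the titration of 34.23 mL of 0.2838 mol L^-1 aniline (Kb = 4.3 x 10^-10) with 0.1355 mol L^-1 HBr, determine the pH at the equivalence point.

n(C6H5NH2) = 0.2838 x 0.03423 = 0.009714 mol; V(HBr) at equivalence = 0.009714/0.1355 = 0.07169 L.
At equivalence the base is fully converted to C6H5NH3+; total volume = 0.1059 L, so [C6H5NH3+] = 0.009714/0.1059 = 0.09171 M.
Ka(C6H5NH3+) = Kw/Kb = 1.0e-14 / 4.3 x 10^-10 = 2.33e-5.
[H^+] = sqrt(Ka x [C6H5NH3+]) = sqrt(2.33e-5 x 0.09171) = 0.00146 M.
pH = -log(0.00146) = 2.84.

2.84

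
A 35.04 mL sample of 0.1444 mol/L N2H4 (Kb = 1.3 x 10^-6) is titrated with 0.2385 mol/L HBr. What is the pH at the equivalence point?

n(N2H4) = 0.1444 x 0.03504 = 0.005060 mol; V(HBr) at equivalence = 0.005060/0.2385 = 0.02121 L.
At equivalence the base is fully converted to N2H5+; total volume = 0.05625 L, so [N2H5+] = 0.005060/0.05625 = 0.08994 M.
Ka(N2H5+) = Kw/Kb = 1.0e-14 / 1.3 x 10^-6 = 7.69e-9.
[H^+] = sqrt(Ka x [N2H5+]) = sqrt(7.69e-9 x 0.08994) = 2.63e-5 M.
pH = -log(2.63e-5) = 4.58.

4.58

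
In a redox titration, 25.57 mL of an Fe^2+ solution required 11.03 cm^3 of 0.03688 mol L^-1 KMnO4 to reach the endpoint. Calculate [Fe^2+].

n(KMnO4) = 0.03688 x 0.01103 = 0.0004068 mol.
From the balanced equation, 1 mol KMnO4 reacts with 5 mol Fe^2+, so n(Fe^2+) = 0.0004068 x 5/1 = 0.002034 mol.
[Fe^2+] = 0.002034 / 0.02557 L = 0.0795 M.

0.0795 M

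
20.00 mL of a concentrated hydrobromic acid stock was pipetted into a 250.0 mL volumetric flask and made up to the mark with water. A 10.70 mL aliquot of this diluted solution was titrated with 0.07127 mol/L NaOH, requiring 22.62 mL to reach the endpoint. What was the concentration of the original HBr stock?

1.88 M

n(NaOH) = 0.07127 x 0.02262 = 0.001612 mol.
n(HBr) in the aliquot = 0.001612 mol.
[diluted HBr] = 0.001612 / 0.01070 = 0.1507 M.
Dilution factor = 250.0/20.00 = 12.50, so [stock] = 0.1507 x 12.50 = 1.88 M.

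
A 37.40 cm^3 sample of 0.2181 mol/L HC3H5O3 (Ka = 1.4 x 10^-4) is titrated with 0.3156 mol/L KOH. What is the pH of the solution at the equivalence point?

n(HC3H5O3) = 0.2181 x 0.03740 = 0.008157 mol; V(KOH) at equivalence = 0.008157/0.3156 = 0.02585 L.
At equivalence all the acid is converted to C3H5O3-; total volume = 0.03740 + 0.02585 = 0.06325 L, so [C3H5O3-] = 0.008157/0.06325 = 0.1290 M.
Kb = Kw/Ka = 1.0e-14 / 1.4 x 10^-4 = 7.14e-11.
[OH^-] = sqrt(Kb x [C3H5O3-]) = sqrt(7.14e-11 x 0.1290) = 3.04e-6 M.
pOH = 5.52, so pH = 14.00 - 5.52 = 8.48.

8.48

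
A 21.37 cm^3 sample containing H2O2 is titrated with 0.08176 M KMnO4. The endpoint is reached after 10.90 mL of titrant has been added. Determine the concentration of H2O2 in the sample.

0.104 M

n(KMnO4) = 0.08176 x 0.01090 = 0.0008912 mol.
From the balanced equation, 2 mol KMnO4 reacts with 5 mol H2O2, so n(H2O2) = 0.0008912 x 5/2 = 0.002228 mol.
[H2O2] = 0.002228 / 0.02137 L = 0.104 M.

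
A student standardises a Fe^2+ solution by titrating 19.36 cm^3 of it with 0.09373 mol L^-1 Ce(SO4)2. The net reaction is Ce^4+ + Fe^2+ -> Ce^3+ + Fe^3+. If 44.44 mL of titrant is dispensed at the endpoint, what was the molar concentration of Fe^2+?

n(Ce(SO4)2) = 0.09373 x 0.04444 = 0.004165 mol.
From the balanced equation, 1 mol Ce(SO4)2 reacts with 1 mol Fe^2+, so n(Fe^2+) = 0.004165 x 1/1 = 0.004165 mol.
[Fe^2+] = 0.004165 / 0.01936 L = 0.215 M.

0.215 M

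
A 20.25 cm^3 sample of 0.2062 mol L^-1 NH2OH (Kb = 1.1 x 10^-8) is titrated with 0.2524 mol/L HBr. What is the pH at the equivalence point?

n(NH2OH) = 0.2062 x 0.02025 = 0.004176 mol; V(HBr) at equivalence = 0.004176/0.2524 = 0.01654 L.
At equivalence the base is fully converted to NH3OH+; total volume = 0.03679 L, so [NH3OH+] = 0.004176/0.03679 = 0.1135 M.
Ka(NH3OH+) = Kw/Kb = 1.0e-14 / 1.1 x 10^-8 = 9.09e-7.
[H^+] = sqrt(Ka x [NH3OH+]) = sqrt(9.09e-7 x 0.1135) = 0.000321 M.
pH = -log(0.000321) = 3.49.

3.49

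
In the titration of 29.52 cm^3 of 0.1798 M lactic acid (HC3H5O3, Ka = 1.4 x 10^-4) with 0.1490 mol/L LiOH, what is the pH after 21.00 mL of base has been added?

Initial n(HC3H5O3) = 0.1798 x 0.02952 = 0.005308 mol.
n(LiOH) added = 0.1490 x 0.02100 = 0.003129 mol, converting that many moles of HC3H5O3 to C3H5O3-.
Remaining n(HC3H5O3) = 0.002179 mol; n(C3H5O3-) = 0.003129 mol.
By Henderson-Hasselbalch, pH = pKa + log([A^-]/[HA]) = 3.85 + log(0.003129/0.002179) = 3.85 + (+0.16) = 4.01.

4.01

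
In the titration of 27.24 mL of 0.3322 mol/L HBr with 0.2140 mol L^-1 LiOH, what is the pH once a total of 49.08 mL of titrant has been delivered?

n(acid) = 0.3322 x 0.02724 = 0.009049 mol; n(LiOH) added = 0.2140 x 0.04908 = 0.01050 mol.
Base is in excess by 0.01050 - 0.009049 = 0.001454 mol in a total volume of 0.07632 L.
[OH^-] = 0.001454/0.07632 = 0.01905 M, so pOH = 1.72 and pH = 14.00 - 1.72 = 12.28.

12.28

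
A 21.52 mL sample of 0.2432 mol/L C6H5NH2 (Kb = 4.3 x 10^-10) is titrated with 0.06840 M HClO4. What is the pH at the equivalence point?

2.95

n(C6H5NH2) = 0.2432 x 0.02152 = 0.005234 mol; V(HClO4) at equivalence = 0.005234/0.06840 = 0.07652 L.
At equivalence the base is fully converted to C6H5NH3+; total volume = 0.09804 L, so [C6H5NH3+] = 0.005234/0.09804 = 0.05339 M.
Ka(C6H5NH3+) = Kw/Kb = 1.0e-14 / 4.3 x 10^-10 = 2.33e-5.
[H^+] = sqrt(Ka x [C6H5NH3+]) = sqrt(2.33e-5 x 0.05339) = 0.00111 M.
pH = -log(0.00111) = 2.95.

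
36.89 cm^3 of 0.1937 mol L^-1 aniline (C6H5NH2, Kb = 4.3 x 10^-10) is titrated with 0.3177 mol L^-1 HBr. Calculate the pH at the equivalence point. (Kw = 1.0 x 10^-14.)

2.78

n(C6H5NH2) = 0.1937 x 0.03689 = 0.007146 mol; V(HBr) at equivalence = 0.007146/0.3177 = 0.02249 L.
At equivalence the base is fully converted to C6H5NH3+; total volume = 0.05938 L, so [C6H5NH3+] = 0.007146/0.05938 = 0.1203 M.
Ka(C6H5NH3+) = Kw/Kb = 1.0e-14 / 4.3 x 10^-10 = 2.33e-5.
[H^+] = sqrt(Ka x [C6H5NH3+]) = sqrt(2.33e-5 x 0.1203) = 0.00167 M.
pH = -log(0.00167) = 2.78.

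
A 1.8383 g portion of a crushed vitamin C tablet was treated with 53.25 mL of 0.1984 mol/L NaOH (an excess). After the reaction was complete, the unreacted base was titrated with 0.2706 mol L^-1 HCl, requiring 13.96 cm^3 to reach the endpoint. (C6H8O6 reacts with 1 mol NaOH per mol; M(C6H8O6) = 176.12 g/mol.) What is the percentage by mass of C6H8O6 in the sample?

65.0%

Total n(NaOH) added = 0.1984 x 0.05325 = 0.01056 mol.
n(HCl) used = 0.2706 x 0.01396 = 0.003778 mol, which equals the excess n(NaOH).
So n(NaOH) consumed by the sample = 0.01056 - 0.003778 = 0.006787 mol.
n(C6H8O6) = 0.006787 / 1 = 0.006787 mol.
mass C6H8O6 = 0.006787 x 176.12 = 1.195 g, so %C6H8O6 = 1.195/1.8383 x 100 = 65.0%.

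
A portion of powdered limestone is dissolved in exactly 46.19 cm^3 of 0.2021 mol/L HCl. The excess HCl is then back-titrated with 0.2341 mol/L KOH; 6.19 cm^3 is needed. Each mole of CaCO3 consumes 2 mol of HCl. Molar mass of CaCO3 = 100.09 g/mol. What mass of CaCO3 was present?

0.395 g

Total n(HCl) added = 0.2021 x 0.04619 = 0.009335 mol.
n(KOH) used = 0.2341 x 0.006190 = 0.001449 mol, which equals the excess n(HCl).
So n(HCl) consumed by the sample = 0.009335 - 0.001449 = 0.007886 mol.
n(CaCO3) = 0.007886 / 2 = 0.003943 mol.
mass = 0.003943 mol x 100.09 g/mol = 0.395 g.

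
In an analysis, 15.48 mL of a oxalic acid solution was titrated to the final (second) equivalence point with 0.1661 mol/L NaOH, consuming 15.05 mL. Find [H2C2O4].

n(NaOH) = 0.1661 x 0.01505 = 0.002500 mol.
At the final (second) equivalence point, 2 mol OH^- react per mol H2C2O4, so n(H2C2O4) = 0.002500 / 2 = 0.001250 mol.
[H2C2O4] = 0.001250 / 0.01548 L = 0.0807 M.

0.0807 M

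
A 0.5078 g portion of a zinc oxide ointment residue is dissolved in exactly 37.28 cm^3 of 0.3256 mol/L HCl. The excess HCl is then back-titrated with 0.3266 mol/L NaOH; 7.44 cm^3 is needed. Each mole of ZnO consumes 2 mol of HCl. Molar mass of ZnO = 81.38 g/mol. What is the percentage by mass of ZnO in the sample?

Total n(HCl) added = 0.3256 x 0.03728 = 0.01214 mol.
n(NaOH) used = 0.3266 x 0.007440 = 0.002430 mol, which equals the excess n(HCl).
So n(HCl) consumed by the sample = 0.01214 - 0.002430 = 0.009708 mol.
n(ZnO) = 0.009708 / 2 = 0.004854 mol.
mass ZnO = 0.004854 x 81.38 = 0.3950 g, so %ZnO = 0.3950/0.5078 x 100 = 77.8%.

77.8%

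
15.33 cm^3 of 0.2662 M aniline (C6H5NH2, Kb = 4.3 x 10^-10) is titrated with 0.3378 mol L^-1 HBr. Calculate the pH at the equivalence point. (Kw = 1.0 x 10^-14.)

n(C6H5NH2) = 0.2662 x 0.01533 = 0.004081 mol; V(HBr) at equivalence = 0.004081/0.3378 = 0.01208 L.
At equivalence the base is fully converted to C6H5NH3+; total volume = 0.02741 L, so [C6H5NH3+] = 0.004081/0.02741 = 0.1489 M.
Ka(C6H5NH3+) = Kw/Kb = 1.0e-14 / 4.3 x 10^-10 = 2.33e-5.
[H^+] = sqrt(Ka x [C6H5NH3+]) = sqrt(2.33e-5 x 0.1489) = 0.00186 M.
pH = -log(0.00186) = 2.73.

2.73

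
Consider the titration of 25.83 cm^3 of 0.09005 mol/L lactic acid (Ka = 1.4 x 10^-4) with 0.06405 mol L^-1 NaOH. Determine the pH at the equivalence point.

n(HC3H5O3) = 0.09005 x 0.02583 = 0.002326 mol; V(NaOH) at equivalence = 0.002326/0.06405 = 0.03632 L.
At equivalence all the acid is converted to C3H5O3-; total volume = 0.02583 + 0.03632 = 0.06215 L, so [C3H5O3-] = 0.002326/0.06215 = 0.03743 M.
Kb = Kw/Ka = 1.0e-14 / 1.4 x 10^-4 = 7.14e-11.
[OH^-] = sqrt(Kb x [C3H5O3-]) = sqrt(7.14e-11 x 0.03743) = 1.64e-6 M.
pOH = 5.79, so pH = 14.00 - 5.79 = 8.21.

8.21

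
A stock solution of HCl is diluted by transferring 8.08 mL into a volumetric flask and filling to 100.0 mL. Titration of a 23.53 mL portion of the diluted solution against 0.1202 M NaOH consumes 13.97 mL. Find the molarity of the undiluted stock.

n(NaOH) = 0.1202 x 0.01397 = 0.001679 mol.
n(HCl) in the aliquot = 0.001679 mol.
[diluted HCl] = 0.001679 / 0.02353 = 0.07136 M.
Dilution factor = 100.0/8.080 = 12.38, so [stock] = 0.07136 x 12.38 = 0.883 M.

0.883 M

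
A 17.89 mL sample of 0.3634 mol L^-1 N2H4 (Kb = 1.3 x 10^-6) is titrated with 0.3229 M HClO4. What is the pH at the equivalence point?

4.44

n(N2H4) = 0.3634 x 0.01789 = 0.006501 mol; V(HClO4) at equivalence = 0.006501/0.3229 = 0.02013 L.
At equivalence the base is fully converted to N2H5+; total volume = 0.03802 L, so [N2H5+] = 0.006501/0.03802 = 0.1710 M.
Ka(N2H5+) = Kw/Kb = 1.0e-14 / 1.3 x 10^-6 = 7.69e-9.
[H^+] = sqrt(Ka x [N2H5+]) = sqrt(7.69e-9 x 0.1710) = 3.63e-5 M.
pH = -log(3.63e-5) = 4.44.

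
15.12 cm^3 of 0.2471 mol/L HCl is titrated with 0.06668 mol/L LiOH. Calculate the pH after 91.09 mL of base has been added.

12.34

n(acid) = 0.2471 x 0.01512 = 0.003736 mol; n(LiOH) added = 0.06668 x 0.09109 = 0.006074 mol.
Base is in excess by 0.006074 - 0.003736 = 0.002338 mol in a total volume of 0.1062 L.
[OH^-] = 0.002338/0.1062 = 0.02201 M, so pOH = 1.66 and pH = 14.00 - 1.66 = 12.34.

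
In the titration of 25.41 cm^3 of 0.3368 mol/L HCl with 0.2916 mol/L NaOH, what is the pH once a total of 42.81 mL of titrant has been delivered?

n(acid) = 0.3368 x 0.02541 = 0.008558 mol; n(NaOH) added = 0.2916 x 0.04281 = 0.01248 mol.
Base is in excess by 0.01248 - 0.008558 = 0.003925 mol in a total volume of 0.06822 L.
[OH^-] = 0.003925/0.06822 = 0.05754 M, so pOH = 1.24 and pH = 14.00 - 1.24 = 12.76.

12.76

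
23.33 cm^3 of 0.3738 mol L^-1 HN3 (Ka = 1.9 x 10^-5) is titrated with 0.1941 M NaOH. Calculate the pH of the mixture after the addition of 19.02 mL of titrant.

4.59

Initial n(HN3) = 0.3738 x 0.02333 = 0.008721 mol.
n(NaOH) added = 0.1941 x 0.01902 = 0.003692 mol, converting that many moles of HN3 to N3-.
Remaining n(HN3) = 0.005029 mol; n(N3-) = 0.003692 mol.
By Henderson-Hasselbalch, pH = pKa + log([A^-]/[HA]) = 4.72 + log(0.003692/0.005029) = 4.72 + (-0.13) = 4.59.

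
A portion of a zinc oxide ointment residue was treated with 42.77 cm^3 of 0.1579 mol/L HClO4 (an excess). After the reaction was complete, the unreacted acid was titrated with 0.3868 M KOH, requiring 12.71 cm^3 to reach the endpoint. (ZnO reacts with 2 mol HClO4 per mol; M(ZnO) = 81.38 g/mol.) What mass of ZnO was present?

0.0748 g

Total n(HClO4) added = 0.1579 x 0.04277 = 0.006753 mol.
n(KOH) used = 0.3868 x 0.01271 = 0.004916 mol, which equals the excess n(HClO4).
So n(HClO4) consumed by the sample = 0.006753 - 0.004916 = 0.001837 mol.
n(ZnO) = 0.001837 / 2 = 0.0009186 mol.
mass = 0.0009186 mol x 81.38 g/mol = 0.0748 g.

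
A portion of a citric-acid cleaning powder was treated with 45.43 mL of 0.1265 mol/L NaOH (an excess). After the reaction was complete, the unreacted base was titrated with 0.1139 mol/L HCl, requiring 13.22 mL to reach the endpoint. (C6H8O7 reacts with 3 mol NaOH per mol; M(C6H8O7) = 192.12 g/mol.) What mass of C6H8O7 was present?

0.272 g

Total n(NaOH) added = 0.1265 x 0.04543 = 0.005747 mol.
n(HCl) used = 0.1139 x 0.01322 = 0.001506 mol, which equals the excess n(NaOH).
So n(NaOH) consumed by the sample = 0.005747 - 0.001506 = 0.004241 mol.
n(C6H8O7) = 0.004241 / 3 = 0.001414 mol.
mass = 0.001414 mol x 192.12 g/mol = 0.272 g.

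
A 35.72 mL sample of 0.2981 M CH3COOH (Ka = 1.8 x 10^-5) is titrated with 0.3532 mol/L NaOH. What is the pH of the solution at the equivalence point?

8.98

n(CH3COOH) = 0.2981 x 0.03572 = 0.01065 mol; V(NaOH) at equivalence = 0.01065/0.3532 = 0.03015 L.
At equivalence all the acid is converted to CH3COO-; total volume = 0.03572 + 0.03015 = 0.06587 L, so [CH3COO-] = 0.01065/0.06587 = 0.1617 M.
Kb = Kw/Ka = 1.0e-14 / 1.8 x 10^-5 = 5.56e-10.
[OH^-] = sqrt(Kb x [CH3COO-]) = sqrt(5.56e-10 x 0.1617) = 9.48e-6 M.
pOH = 5.02, so pH = 14.00 - 5.02 = 8.98.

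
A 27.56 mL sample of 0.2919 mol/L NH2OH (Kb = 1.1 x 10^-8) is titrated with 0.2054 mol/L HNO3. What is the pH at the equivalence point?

3.48

n(NH2OH) = 0.2919 x 0.02756 = 0.008045 mol; V(HNO3) at equivalence = 0.008045/0.2054 = 0.03917 L.
At equivalence the base is fully converted to NH3OH+; total volume = 0.06673 L, so [NH3OH+] = 0.008045/0.06673 = 0.1206 M.
Ka(NH3OH+) = Kw/Kb = 1.0e-14 / 1.1 x 10^-8 = 9.09e-7.
[H^+] = sqrt(Ka x [NH3OH+]) = sqrt(9.09e-7 x 0.1206) = 0.000331 M.
pH = -log(0.000331) = 3.48.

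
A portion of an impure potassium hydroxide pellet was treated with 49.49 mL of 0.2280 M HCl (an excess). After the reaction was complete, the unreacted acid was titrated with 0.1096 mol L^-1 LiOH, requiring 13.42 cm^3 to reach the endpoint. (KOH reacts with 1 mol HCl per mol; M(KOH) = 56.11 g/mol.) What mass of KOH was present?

Total n(HCl) added = 0.2280 x 0.04949 = 0.01128 mol.
n(LiOH) used = 0.1096 x 0.01342 = 0.001471 mol, which equals the excess n(HCl).
So n(HCl) consumed by the sample = 0.01128 - 0.001471 = 0.009813 mol.
n(KOH) = 0.009813 / 1 = 0.009813 mol.
mass = 0.009813 mol x 56.11 g/mol = 0.551 g.

0.551 g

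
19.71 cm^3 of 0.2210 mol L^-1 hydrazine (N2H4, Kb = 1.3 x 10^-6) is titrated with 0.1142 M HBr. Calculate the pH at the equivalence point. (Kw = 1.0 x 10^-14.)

4.62

n(N2H4) = 0.2210 x 0.01971 = 0.004356 mol; V(HBr) at equivalence = 0.004356/0.1142 = 0.03814 L.
At equivalence the base is fully converted to N2H5+; total volume = 0.05785 L, so [N2H5+] = 0.004356/0.05785 = 0.07529 M.
Ka(N2H5+) = Kw/Kb = 1.0e-14 / 1.3 x 10^-6 = 7.69e-9.
[H^+] = sqrt(Ka x [N2H5+]) = sqrt(7.69e-9 x 0.07529) = 2.41e-5 M.
pH = -log(2.41e-5) = 4.62.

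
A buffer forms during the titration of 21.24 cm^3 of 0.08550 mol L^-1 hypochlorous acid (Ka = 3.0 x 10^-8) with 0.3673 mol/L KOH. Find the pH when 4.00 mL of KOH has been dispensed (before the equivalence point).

Initial n(HClO) = 0.08550 x 0.02124 = 0.001816 mol.
n(KOH) added = 0.3673 x 0.004000 = 0.001469 mol, converting that many moles of HClO to ClO-.
Remaining n(HClO) = 0.0003468 mol; n(ClO-) = 0.001469 mol.
By Henderson-Hasselbalch, pH = pKa + log([A^-]/[HA]) = 7.52 + log(0.001469/0.0003468) = 7.52 + (+0.63) = 8.15.

8.15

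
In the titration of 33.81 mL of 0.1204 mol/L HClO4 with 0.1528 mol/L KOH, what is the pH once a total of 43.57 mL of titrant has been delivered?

12.52

n(acid) = 0.1204 x 0.03381 = 0.004071 mol; n(KOH) added = 0.1528 x 0.04357 = 0.006657 mol.
Base is in excess by 0.006657 - 0.004071 = 0.002587 mol in a total volume of 0.07738 L.
[OH^-] = 0.002587/0.07738 = 0.03343 M, so pOH = 1.48 and pH = 14.00 - 1.48 = 12.52.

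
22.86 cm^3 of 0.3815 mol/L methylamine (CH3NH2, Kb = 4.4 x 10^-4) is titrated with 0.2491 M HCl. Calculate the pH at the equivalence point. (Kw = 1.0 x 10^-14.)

n(CH3NH2) = 0.3815 x 0.02286 = 0.008721 mol; V(HCl) at equivalence = 0.008721/0.2491 = 0.03501 L.
At equivalence the base is fully converted to CH3NH3+; total volume = 0.05787 L, so [CH3NH3+] = 0.008721/0.05787 = 0.1507 M.
Ka(CH3NH3+) = Kw/Kb = 1.0e-14 / 4.4 x 10^-4 = 2.27e-11.
[H^+] = sqrt(Ka x [CH3NH3+]) = sqrt(2.27e-11 x 0.1507) = 1.85e-6 M.
pH = -log(1.85e-6) = 5.73.

5.73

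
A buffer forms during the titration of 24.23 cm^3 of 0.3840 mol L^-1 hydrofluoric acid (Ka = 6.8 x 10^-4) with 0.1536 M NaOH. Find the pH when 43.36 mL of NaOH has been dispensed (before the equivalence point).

Initial n(HF) = 0.3840 x 0.02423 = 0.009304 mol.
n(NaOH) added = 0.1536 x 0.04336 = 0.006660 mol, converting that many moles of HF to F-.
Remaining n(HF) = 0.002644 mol; n(F-) = 0.006660 mol.
By Henderson-Hasselbalch, pH = pKa + log([A^-]/[HA]) = 3.17 + log(0.006660/0.002644) = 3.17 + (+0.40) = 3.57.

3.57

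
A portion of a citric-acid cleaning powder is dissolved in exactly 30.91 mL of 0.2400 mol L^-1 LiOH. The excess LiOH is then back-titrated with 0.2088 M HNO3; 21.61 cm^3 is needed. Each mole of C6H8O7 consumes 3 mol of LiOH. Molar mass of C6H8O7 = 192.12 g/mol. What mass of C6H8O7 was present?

Total n(LiOH) added = 0.2400 x 0.03091 = 0.007418 mol.
n(HNO3) used = 0.2088 x 0.02161 = 0.004512 mol, which equals the excess n(LiOH).
So n(LiOH) consumed by the sample = 0.007418 - 0.004512 = 0.002906 mol.
n(C6H8O7) = 0.002906 / 3 = 0.0009687 mol.
mass = 0.0009687 mol x 192.12 g/mol = 0.186 g.

0.186 g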